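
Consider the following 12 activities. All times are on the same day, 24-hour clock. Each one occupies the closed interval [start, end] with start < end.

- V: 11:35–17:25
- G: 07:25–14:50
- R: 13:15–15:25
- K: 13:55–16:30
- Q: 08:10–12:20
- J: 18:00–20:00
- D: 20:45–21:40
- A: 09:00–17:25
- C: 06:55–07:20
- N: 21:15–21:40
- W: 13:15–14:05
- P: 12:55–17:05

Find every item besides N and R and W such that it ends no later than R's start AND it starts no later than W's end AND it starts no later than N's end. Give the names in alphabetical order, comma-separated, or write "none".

Conditions: its end is no later than R's start (X.end <= 13:15) AND its start is no later than W's end (X.start <= 14:05) AND its start is no later than N's end (X.start <= 21:40).
A: end 17:25 <= 13:15? ✗; start 09:00 <= 14:05? ✓; start 09:00 <= 21:40? ✓ → no.
C: end 07:20 <= 13:15? ✓; start 06:55 <= 14:05? ✓; start 06:55 <= 21:40? ✓ → yes.
D: end 21:40 <= 13:15? ✗; start 20:45 <= 14:05? ✗; start 20:45 <= 21:40? ✓ → no.
G: end 14:50 <= 13:15? ✗; start 07:25 <= 14:05? ✓; start 07:25 <= 21:40? ✓ → no.
J: end 20:00 <= 13:15? ✗; start 18:00 <= 14:05? ✗; start 18:00 <= 21:40? ✓ → no.
K: end 16:30 <= 13:15? ✗; start 13:55 <= 14:05? ✓; start 13:55 <= 21:40? ✓ → no.
P: end 17:05 <= 13:15? ✗; start 12:55 <= 14:05? ✓; start 12:55 <= 21:40? ✓ → no.
Q: end 12:20 <= 13:15? ✓; start 08:10 <= 14:05? ✓; start 08:10 <= 21:40? ✓ → yes.
V: end 17:25 <= 13:15? ✗; start 11:35 <= 14:05? ✓; start 11:35 <= 21:40? ✓ → no.
Result: C, Q.

C, Q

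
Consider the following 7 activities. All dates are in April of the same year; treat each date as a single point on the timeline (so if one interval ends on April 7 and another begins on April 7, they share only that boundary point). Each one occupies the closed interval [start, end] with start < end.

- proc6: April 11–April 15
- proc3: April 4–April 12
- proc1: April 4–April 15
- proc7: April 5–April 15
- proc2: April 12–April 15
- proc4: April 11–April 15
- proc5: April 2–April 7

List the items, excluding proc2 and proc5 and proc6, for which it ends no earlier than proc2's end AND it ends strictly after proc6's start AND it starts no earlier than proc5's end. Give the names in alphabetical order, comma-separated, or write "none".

proc4

Conditions: its end is no earlier than proc2's end (X.end >= April 15) AND its end is strictly after proc6's start (X.end > April 11) AND its start is no earlier than proc5's end (X.start >= April 7).
proc1: end April 15 >= April 15? ✓; end April 15 > April 11? ✓; start April 4 >= April 7? ✗ → no.
proc3: end April 12 >= April 15? ✗; end April 12 > April 11? ✓; start April 4 >= April 7? ✗ → no.
proc4: end April 15 >= April 15? ✓; end April 15 > April 11? ✓; start April 11 >= April 7? ✓ → yes.
proc7: end April 15 >= April 15? ✓; end April 15 > April 11? ✓; start April 5 >= April 7? ✗ → no.
Result: proc4.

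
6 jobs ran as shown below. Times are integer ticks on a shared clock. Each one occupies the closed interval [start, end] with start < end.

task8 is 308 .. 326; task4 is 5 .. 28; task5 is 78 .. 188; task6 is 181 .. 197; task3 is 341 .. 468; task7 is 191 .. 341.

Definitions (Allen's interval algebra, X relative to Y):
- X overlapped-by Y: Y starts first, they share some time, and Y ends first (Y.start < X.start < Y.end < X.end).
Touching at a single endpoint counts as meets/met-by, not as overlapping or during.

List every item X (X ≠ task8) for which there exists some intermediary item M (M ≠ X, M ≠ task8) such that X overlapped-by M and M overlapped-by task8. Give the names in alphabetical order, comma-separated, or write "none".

none

Target task8 = [308, 326].
Intermediaries M with M overlapped-by task8: none.
Union: none.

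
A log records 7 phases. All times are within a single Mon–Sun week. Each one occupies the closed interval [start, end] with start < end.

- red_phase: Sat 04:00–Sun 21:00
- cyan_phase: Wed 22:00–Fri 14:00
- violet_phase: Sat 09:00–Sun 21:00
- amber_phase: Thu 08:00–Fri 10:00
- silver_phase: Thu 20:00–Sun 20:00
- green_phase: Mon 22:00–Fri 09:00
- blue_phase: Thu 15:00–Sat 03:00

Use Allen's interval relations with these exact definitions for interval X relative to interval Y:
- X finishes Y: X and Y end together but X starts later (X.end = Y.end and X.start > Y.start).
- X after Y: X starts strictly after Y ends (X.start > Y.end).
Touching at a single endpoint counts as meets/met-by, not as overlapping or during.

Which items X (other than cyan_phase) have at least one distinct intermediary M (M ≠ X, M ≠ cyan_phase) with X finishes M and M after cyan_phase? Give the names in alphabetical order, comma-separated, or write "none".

Target cyan_phase = [Wed 22:00, Fri 14:00].
Intermediaries M with M after cyan_phase: red_phase, violet_phase.
Via red_phase — items with X finishes red_phase: violet_phase.
Via violet_phase — items with X finishes violet_phase: none.
Union: violet_phase.

violet_phase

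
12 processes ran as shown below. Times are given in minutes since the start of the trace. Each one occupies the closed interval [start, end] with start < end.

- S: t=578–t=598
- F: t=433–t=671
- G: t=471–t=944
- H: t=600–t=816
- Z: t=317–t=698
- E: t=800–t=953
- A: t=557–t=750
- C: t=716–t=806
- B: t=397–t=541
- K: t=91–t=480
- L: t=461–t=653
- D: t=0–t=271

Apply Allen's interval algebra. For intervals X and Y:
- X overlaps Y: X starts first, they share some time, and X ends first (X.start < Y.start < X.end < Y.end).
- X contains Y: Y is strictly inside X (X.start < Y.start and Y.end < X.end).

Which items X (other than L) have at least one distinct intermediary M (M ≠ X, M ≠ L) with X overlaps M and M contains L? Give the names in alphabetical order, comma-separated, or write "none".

Target L = [t=461, t=653].
Intermediaries M with M contains L: F, Z.
Via F — items with X overlaps F: B, K.
Via Z — items with X overlaps Z: K.
Union: B, K.

B, K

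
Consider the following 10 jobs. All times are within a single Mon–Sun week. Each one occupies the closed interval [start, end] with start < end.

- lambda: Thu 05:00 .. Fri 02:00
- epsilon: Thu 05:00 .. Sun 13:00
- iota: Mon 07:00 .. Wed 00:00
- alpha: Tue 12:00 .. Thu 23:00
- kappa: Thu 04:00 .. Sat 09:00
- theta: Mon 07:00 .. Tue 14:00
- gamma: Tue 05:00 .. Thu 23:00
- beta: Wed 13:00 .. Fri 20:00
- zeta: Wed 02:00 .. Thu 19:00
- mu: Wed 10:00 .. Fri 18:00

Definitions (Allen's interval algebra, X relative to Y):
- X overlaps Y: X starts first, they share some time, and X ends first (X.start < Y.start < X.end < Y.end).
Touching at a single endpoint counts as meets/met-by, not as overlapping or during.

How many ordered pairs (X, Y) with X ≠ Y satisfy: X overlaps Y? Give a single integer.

25

Checking all 90 ordered pairs for relation 'overlaps'; matching pairs in alphabetical order:
(alpha, beta): alpha overlaps beta ✓
(alpha, epsilon): alpha overlaps epsilon ✓
(alpha, kappa): alpha overlaps kappa ✓
(alpha, lambda): alpha overlaps lambda ✓
(alpha, mu): alpha overlaps mu ✓
(beta, epsilon): beta overlaps epsilon ✓
(beta, kappa): beta overlaps kappa ✓
(gamma, beta): gamma overlaps beta ✓
(gamma, epsilon): gamma overlaps epsilon ✓
(gamma, kappa): gamma overlaps kappa ✓
(gamma, lambda): gamma overlaps lambda ✓
(gamma, mu): gamma overlaps mu ✓
(iota, alpha): iota overlaps alpha ✓
(iota, gamma): iota overlaps gamma ✓
(kappa, epsilon): kappa overlaps epsilon ✓
(mu, beta): mu overlaps beta ✓
(mu, epsilon): mu overlaps epsilon ✓
(mu, kappa): mu overlaps kappa ✓
(theta, alpha): theta overlaps alpha ✓
(theta, gamma): theta overlaps gamma ✓
(zeta, beta): zeta overlaps beta ✓
(zeta, epsilon): zeta overlaps epsilon ✓
(zeta, kappa): zeta overlaps kappa ✓
(zeta, lambda): zeta overlaps lambda ✓
... plus 1 further pairs not listed.
Count: 25.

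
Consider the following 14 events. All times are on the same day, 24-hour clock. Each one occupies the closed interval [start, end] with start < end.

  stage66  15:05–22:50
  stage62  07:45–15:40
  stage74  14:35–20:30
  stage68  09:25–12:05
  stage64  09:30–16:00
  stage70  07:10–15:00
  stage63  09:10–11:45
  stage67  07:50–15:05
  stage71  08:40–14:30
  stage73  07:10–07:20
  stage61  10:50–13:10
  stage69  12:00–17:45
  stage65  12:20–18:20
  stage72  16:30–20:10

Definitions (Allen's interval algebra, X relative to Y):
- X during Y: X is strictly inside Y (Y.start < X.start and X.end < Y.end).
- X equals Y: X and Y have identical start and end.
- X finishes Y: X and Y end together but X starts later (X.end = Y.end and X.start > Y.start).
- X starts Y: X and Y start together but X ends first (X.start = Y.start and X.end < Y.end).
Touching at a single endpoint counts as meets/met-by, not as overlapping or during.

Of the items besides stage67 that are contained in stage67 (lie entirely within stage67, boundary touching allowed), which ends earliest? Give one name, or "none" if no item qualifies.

stage63

Target stage67 = [07:50, 15:05].
stage61 [10:50, 13:10] → during → candidate.
stage62 [07:45, 15:40] → contains → excluded.
stage63 [09:10, 11:45] → during → candidate.
stage64 [09:30, 16:00] → overlapped-by → excluded.
stage65 [12:20, 18:20] → overlapped-by → excluded.
stage66 [15:05, 22:50] → met-by → excluded.
stage68 [09:25, 12:05] → during → candidate.
stage69 [12:00, 17:45] → overlapped-by → excluded.
stage70 [07:10, 15:00] → overlaps → excluded.
stage71 [08:40, 14:30] → during → candidate.
stage72 [16:30, 20:10] → after → excluded.
stage73 [07:10, 07:20] → before → excluded.
stage74 [14:35, 20:30] → overlapped-by → excluded.
Among candidates, earliest end is 11:45 → stage63.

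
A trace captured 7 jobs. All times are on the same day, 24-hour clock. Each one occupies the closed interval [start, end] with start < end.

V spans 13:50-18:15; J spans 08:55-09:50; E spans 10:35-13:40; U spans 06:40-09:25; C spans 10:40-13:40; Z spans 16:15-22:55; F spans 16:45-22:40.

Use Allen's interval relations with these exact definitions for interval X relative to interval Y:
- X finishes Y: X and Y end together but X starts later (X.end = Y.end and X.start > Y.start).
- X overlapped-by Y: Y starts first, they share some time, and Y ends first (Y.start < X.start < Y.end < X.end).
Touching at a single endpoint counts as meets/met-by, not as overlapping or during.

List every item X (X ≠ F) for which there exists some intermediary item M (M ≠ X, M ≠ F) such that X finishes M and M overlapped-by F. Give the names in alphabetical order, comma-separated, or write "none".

none

Target F = [16:45, 22:40].
Intermediaries M with M overlapped-by F: none.
Union: none.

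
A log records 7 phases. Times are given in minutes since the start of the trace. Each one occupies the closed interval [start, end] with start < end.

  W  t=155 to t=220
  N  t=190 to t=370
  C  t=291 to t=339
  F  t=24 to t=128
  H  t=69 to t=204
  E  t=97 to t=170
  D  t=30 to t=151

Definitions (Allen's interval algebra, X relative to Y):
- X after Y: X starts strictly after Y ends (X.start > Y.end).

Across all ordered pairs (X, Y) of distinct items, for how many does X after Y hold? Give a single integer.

Checking all 42 ordered pairs for relation 'after'; matching pairs in alphabetical order:
(C, D): C after D ✓
(C, E): C after E ✓
(C, F): C after F ✓
(C, H): C after H ✓
(C, W): C after W ✓
(N, D): N after D ✓
(N, E): N after E ✓
(N, F): N after F ✓
(W, D): W after D ✓
(W, F): W after F ✓
Count: 10.

10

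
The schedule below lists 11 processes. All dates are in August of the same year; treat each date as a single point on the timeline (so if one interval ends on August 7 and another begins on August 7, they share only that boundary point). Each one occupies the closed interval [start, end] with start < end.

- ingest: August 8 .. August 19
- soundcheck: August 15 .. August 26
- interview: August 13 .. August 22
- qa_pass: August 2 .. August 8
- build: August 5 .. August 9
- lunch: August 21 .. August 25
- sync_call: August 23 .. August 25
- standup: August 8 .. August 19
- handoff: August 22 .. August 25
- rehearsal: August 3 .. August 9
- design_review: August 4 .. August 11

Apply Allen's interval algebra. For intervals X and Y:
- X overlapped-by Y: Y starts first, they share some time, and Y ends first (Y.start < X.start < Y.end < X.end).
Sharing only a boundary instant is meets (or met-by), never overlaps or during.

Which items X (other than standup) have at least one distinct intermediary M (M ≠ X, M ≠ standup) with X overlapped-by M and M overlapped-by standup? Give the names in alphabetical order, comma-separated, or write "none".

lunch, soundcheck

Target standup = [August 8, August 19].
Intermediaries M with M overlapped-by standup: interview, soundcheck.
Via interview — items with X overlapped-by interview: lunch, soundcheck.
Via soundcheck — items with X overlapped-by soundcheck: none.
Union: lunch, soundcheck.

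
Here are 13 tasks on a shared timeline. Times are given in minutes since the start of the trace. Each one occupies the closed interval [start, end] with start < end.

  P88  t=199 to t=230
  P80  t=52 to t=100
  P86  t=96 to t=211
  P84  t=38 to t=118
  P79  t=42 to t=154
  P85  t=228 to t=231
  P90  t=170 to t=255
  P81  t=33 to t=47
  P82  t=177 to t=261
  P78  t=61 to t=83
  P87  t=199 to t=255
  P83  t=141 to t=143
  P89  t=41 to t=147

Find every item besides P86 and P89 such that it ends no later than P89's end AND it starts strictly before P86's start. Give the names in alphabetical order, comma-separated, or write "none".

P78, P80, P81, P84

Conditions: its end is no later than P89's end (X.end <= t=147) AND its start is strictly before P86's start (X.start < t=96).
P78: end t=83 <= t=147? ✓; start t=61 < t=96? ✓ → yes.
P79: end t=154 <= t=147? ✗; start t=42 < t=96? ✓ → no.
P80: end t=100 <= t=147? ✓; start t=52 < t=96? ✓ → yes.
P81: end t=47 <= t=147? ✓; start t=33 < t=96? ✓ → yes.
P82: end t=261 <= t=147? ✗; start t=177 < t=96? ✗ → no.
P83: end t=143 <= t=147? ✓; start t=141 < t=96? ✗ → no.
P84: end t=118 <= t=147? ✓; start t=38 < t=96? ✓ → yes.
P85: end t=231 <= t=147? ✗; start t=228 < t=96? ✗ → no.
P87: end t=255 <= t=147? ✗; start t=199 < t=96? ✗ → no.
P88: end t=230 <= t=147? ✗; start t=199 < t=96? ✗ → no.
P90: end t=255 <= t=147? ✗; start t=170 < t=96? ✗ → no.
Result: P78, P80, P81, P84.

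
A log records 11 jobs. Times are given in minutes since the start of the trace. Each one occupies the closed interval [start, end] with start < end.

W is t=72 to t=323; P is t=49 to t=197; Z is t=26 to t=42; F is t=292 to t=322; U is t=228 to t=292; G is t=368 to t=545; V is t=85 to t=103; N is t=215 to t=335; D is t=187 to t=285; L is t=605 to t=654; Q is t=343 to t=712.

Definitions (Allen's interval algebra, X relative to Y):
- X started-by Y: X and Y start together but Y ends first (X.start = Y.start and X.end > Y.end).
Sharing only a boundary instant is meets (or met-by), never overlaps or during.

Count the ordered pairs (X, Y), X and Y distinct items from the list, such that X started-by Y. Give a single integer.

Checking all 110 ordered pairs for relation 'started-by'; matching pairs in alphabetical order:
No pair satisfies it.
Count: 0.

0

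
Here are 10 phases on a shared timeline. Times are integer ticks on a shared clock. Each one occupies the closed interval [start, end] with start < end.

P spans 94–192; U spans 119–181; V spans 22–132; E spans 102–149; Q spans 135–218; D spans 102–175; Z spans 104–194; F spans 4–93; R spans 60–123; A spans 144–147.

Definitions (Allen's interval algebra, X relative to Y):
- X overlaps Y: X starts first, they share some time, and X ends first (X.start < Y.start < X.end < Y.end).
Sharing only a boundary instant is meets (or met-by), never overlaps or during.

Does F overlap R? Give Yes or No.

F = [4, 93], R = [60, 123].
Actual relation of F to R: overlaps.
Asked whether 'overlaps' holds → Yes.

Yes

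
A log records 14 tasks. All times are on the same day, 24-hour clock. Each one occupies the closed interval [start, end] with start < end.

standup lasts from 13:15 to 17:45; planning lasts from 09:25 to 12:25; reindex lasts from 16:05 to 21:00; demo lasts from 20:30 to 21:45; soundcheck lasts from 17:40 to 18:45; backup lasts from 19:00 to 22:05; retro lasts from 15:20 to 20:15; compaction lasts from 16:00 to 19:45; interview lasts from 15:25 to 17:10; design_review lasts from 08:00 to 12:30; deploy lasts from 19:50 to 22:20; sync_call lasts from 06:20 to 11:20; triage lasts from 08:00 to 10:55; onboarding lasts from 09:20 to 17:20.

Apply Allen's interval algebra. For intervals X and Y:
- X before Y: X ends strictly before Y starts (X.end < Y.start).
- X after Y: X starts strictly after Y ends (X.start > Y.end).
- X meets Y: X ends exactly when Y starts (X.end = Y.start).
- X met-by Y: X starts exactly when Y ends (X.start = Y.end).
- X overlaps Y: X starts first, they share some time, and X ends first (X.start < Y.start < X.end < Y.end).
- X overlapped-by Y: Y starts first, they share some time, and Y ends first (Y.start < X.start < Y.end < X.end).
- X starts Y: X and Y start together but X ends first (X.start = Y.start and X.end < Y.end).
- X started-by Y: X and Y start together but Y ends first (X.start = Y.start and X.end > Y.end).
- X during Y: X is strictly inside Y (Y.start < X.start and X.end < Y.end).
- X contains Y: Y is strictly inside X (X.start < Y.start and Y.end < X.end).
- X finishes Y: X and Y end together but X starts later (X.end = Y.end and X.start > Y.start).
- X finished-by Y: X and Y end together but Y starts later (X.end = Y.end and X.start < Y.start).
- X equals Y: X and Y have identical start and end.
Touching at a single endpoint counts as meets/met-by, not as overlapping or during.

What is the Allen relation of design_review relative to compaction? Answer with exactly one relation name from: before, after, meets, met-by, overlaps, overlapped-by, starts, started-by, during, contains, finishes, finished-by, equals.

design_review = [08:00, 12:30]; compaction = [16:00, 19:45].
Compare endpoints: design_review.start < compaction.start, design_review.start < compaction.end, design_review.end < compaction.start, design_review.end < compaction.end.
That pattern is 'before'.

before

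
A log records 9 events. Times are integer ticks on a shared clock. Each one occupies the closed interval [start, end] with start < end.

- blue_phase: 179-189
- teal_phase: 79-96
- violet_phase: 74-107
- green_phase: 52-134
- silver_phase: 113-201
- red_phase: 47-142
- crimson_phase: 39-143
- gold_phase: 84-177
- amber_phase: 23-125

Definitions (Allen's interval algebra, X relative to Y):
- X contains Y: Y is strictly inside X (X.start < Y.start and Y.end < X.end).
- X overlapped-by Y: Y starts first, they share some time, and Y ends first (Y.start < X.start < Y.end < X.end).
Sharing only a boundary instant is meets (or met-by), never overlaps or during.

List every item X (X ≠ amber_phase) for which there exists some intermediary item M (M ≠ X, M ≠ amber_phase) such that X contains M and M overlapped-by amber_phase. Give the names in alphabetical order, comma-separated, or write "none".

Target amber_phase = [23, 125].
Intermediaries M with M overlapped-by amber_phase: crimson_phase, gold_phase, green_phase, red_phase, silver_phase.
Via crimson_phase — items with X contains crimson_phase: none.
Via gold_phase — items with X contains gold_phase: none.
Via green_phase — items with X contains green_phase: crimson_phase, red_phase.
Via red_phase — items with X contains red_phase: crimson_phase.
Via silver_phase — items with X contains silver_phase: none.
Union: crimson_phase, red_phase.

crimson_phase, red_phase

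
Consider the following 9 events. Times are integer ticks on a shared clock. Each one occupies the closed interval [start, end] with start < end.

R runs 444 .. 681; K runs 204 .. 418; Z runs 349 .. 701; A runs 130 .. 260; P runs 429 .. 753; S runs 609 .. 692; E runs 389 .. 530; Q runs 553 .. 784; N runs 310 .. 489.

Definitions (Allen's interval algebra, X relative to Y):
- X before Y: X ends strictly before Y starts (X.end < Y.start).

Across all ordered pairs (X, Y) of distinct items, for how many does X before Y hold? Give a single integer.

15

Checking all 72 ordered pairs for relation 'before'; matching pairs in alphabetical order:
(A, E): A before E ✓
(A, N): A before N ✓
(A, P): A before P ✓
(A, Q): A before Q ✓
(A, R): A before R ✓
(A, S): A before S ✓
(A, Z): A before Z ✓
(E, Q): E before Q ✓
(E, S): E before S ✓
(K, P): K before P ✓
(K, Q): K before Q ✓
(K, R): K before R ✓
(K, S): K before S ✓
(N, Q): N before Q ✓
(N, S): N before S ✓
Count: 15.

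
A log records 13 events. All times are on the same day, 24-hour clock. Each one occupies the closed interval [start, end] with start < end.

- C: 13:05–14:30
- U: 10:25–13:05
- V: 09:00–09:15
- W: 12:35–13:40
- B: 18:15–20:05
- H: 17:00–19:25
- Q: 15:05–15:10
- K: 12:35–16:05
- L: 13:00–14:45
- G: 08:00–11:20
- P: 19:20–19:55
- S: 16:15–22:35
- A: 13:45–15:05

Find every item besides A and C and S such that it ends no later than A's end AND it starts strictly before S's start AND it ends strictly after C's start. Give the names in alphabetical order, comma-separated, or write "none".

Conditions: its end is no later than A's end (X.end <= 15:05) AND its start is strictly before S's start (X.start < 16:15) AND its end is strictly after C's start (X.end > 13:05).
B: end 20:05 <= 15:05? ✗; start 18:15 < 16:15? ✗; end 20:05 > 13:05? ✓ → no.
G: end 11:20 <= 15:05? ✓; start 08:00 < 16:15? ✓; end 11:20 > 13:05? ✗ → no.
H: end 19:25 <= 15:05? ✗; start 17:00 < 16:15? ✗; end 19:25 > 13:05? ✓ → no.
K: end 16:05 <= 15:05? ✗; start 12:35 < 16:15? ✓; end 16:05 > 13:05? ✓ → no.
L: end 14:45 <= 15:05? ✓; start 13:00 < 16:15? ✓; end 14:45 > 13:05? ✓ → yes.
P: end 19:55 <= 15:05? ✗; start 19:20 < 16:15? ✗; end 19:55 > 13:05? ✓ → no.
Q: end 15:10 <= 15:05? ✗; start 15:05 < 16:15? ✓; end 15:10 > 13:05? ✓ → no.
U: end 13:05 <= 15:05? ✓; start 10:25 < 16:15? ✓; end 13:05 > 13:05? ✗ → no.
V: end 09:15 <= 15:05? ✓; start 09:00 < 16:15? ✓; end 09:15 > 13:05? ✗ → no.
W: end 13:40 <= 15:05? ✓; start 12:35 < 16:15? ✓; end 13:40 > 13:05? ✓ → yes.
Result: L, W.

L, W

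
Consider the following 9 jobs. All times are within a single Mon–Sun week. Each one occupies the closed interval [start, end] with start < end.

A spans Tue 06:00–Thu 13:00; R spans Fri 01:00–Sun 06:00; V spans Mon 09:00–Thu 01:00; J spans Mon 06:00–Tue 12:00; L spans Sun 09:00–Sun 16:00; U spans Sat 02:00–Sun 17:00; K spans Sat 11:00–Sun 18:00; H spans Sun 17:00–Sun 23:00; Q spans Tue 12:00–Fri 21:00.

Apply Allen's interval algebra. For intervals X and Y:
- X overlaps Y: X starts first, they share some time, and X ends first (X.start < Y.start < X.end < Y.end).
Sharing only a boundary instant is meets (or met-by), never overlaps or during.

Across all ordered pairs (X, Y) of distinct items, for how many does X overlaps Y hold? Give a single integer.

10

Checking all 72 ordered pairs for relation 'overlaps'; matching pairs in alphabetical order:
(A, Q): A overlaps Q ✓
(J, A): J overlaps A ✓
(J, V): J overlaps V ✓
(K, H): K overlaps H ✓
(Q, R): Q overlaps R ✓
(R, K): R overlaps K ✓
(R, U): R overlaps U ✓
(U, K): U overlaps K ✓
(V, A): V overlaps A ✓
(V, Q): V overlaps Q ✓
Count: 10.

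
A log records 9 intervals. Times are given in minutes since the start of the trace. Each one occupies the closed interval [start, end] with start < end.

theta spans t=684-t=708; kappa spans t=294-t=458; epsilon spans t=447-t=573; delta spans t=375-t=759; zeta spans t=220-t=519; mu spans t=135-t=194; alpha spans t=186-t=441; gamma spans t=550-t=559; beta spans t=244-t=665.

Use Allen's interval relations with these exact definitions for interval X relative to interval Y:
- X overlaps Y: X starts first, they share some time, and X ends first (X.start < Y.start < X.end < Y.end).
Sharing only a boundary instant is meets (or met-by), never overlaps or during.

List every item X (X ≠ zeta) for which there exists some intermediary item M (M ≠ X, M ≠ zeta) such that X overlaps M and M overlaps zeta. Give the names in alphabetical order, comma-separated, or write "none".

mu

Target zeta = [t=220, t=519].
Intermediaries M with M overlaps zeta: alpha.
Via alpha — items with X overlaps alpha: mu.
Union: mu.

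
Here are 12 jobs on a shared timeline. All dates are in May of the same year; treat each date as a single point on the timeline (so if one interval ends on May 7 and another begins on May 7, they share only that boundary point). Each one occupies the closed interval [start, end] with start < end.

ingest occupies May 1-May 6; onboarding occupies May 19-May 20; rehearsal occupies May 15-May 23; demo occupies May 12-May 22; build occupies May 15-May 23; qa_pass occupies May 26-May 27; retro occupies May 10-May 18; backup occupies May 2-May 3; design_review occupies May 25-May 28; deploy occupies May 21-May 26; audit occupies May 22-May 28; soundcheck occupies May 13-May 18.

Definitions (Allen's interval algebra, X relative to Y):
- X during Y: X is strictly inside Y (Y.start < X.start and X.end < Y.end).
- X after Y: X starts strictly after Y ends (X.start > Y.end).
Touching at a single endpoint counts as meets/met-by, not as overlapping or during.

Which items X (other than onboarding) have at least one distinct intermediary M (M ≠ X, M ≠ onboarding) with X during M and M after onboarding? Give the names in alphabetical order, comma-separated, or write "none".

qa_pass

Target onboarding = [May 19, May 20].
Intermediaries M with M after onboarding: audit, deploy, design_review, qa_pass.
Via audit — items with X during audit: qa_pass.
Via deploy — items with X during deploy: none.
Via design_review — items with X during design_review: qa_pass.
Via qa_pass — items with X during qa_pass: none.
Union: qa_pass.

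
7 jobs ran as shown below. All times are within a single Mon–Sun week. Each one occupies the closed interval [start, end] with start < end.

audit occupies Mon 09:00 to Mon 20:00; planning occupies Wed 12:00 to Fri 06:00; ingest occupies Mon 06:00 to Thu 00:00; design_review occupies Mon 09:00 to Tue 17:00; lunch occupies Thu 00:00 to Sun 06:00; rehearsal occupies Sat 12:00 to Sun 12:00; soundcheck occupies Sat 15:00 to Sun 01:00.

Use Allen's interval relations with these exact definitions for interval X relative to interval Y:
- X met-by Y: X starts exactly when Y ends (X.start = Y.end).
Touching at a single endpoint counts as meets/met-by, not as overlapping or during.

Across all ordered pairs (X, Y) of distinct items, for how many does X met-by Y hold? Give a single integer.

1

Checking all 42 ordered pairs for relation 'met-by'; matching pairs in alphabetical order:
(lunch, ingest): lunch met-by ingest ✓
Count: 1.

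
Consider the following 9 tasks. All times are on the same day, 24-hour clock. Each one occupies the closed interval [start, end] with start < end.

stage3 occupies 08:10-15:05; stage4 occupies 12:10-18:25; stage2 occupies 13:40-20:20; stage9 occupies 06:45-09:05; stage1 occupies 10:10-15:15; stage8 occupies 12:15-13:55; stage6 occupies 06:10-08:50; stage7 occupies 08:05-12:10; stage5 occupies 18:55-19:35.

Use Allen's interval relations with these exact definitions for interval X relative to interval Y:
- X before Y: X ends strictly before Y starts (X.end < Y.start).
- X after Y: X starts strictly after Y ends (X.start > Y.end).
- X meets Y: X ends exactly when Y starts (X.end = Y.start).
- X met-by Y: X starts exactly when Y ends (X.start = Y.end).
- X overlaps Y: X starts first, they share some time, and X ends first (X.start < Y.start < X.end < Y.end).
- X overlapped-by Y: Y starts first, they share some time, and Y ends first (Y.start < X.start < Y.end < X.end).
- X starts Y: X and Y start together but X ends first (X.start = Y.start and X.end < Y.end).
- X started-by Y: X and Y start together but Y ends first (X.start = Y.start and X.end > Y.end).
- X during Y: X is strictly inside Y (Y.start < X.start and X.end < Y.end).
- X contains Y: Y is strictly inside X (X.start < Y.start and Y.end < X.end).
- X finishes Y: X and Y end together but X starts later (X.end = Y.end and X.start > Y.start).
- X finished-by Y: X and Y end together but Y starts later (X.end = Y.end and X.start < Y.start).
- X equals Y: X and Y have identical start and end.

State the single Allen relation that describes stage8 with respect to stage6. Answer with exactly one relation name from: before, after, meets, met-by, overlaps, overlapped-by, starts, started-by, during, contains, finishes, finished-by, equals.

after

stage8 = [12:15, 13:55]; stage6 = [06:10, 08:50].
Compare endpoints: stage8.start > stage6.start, stage8.start > stage6.end, stage8.end > stage6.start, stage8.end > stage6.end.
That pattern is 'after'.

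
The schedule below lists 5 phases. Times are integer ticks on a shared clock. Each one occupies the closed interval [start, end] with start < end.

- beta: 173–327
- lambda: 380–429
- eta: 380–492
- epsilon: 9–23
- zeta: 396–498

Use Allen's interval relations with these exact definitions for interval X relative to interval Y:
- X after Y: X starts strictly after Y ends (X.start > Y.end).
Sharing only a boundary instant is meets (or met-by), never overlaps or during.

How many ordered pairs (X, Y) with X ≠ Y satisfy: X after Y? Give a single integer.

7

Checking all 20 ordered pairs for relation 'after'; matching pairs in alphabetical order:
(beta, epsilon): beta after epsilon ✓
(eta, beta): eta after beta ✓
(eta, epsilon): eta after epsilon ✓
(lambda, beta): lambda after beta ✓
(lambda, epsilon): lambda after epsilon ✓
(zeta, beta): zeta after beta ✓
(zeta, epsilon): zeta after epsilon ✓
Count: 7.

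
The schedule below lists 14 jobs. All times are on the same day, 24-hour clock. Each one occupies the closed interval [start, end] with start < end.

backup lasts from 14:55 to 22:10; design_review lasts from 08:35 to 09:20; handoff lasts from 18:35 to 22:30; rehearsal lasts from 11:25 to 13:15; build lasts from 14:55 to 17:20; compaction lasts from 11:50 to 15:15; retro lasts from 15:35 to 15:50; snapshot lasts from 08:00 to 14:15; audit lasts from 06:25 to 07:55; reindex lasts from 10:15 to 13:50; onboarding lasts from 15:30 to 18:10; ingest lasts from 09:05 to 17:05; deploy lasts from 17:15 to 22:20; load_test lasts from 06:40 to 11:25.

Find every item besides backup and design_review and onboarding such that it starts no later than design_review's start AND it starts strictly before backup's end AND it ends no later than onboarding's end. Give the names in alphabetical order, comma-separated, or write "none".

audit, load_test, snapshot

Conditions: its start is no later than design_review's start (X.start <= 08:35) AND its start is strictly before backup's end (X.start < 22:10) AND its end is no later than onboarding's end (X.end <= 18:10).
audit: start 06:25 <= 08:35? ✓; start 06:25 < 22:10? ✓; end 07:55 <= 18:10? ✓ → yes.
build: start 14:55 <= 08:35? ✗; start 14:55 < 22:10? ✓; end 17:20 <= 18:10? ✓ → no.
compaction: start 11:50 <= 08:35? ✗; start 11:50 < 22:10? ✓; end 15:15 <= 18:10? ✓ → no.
deploy: start 17:15 <= 08:35? ✗; start 17:15 < 22:10? ✓; end 22:20 <= 18:10? ✗ → no.
handoff: start 18:35 <= 08:35? ✗; start 18:35 < 22:10? ✓; end 22:30 <= 18:10? ✗ → no.
ingest: start 09:05 <= 08:35? ✗; start 09:05 < 22:10? ✓; end 17:05 <= 18:10? ✓ → no.
load_test: start 06:40 <= 08:35? ✓; start 06:40 < 22:10? ✓; end 11:25 <= 18:10? ✓ → yes.
rehearsal: start 11:25 <= 08:35? ✗; start 11:25 < 22:10? ✓; end 13:15 <= 18:10? ✓ → no.
reindex: start 10:15 <= 08:35? ✗; start 10:15 < 22:10? ✓; end 13:50 <= 18:10? ✓ → no.
retro: start 15:35 <= 08:35? ✗; start 15:35 < 22:10? ✓; end 15:50 <= 18:10? ✓ → no.
snapshot: start 08:00 <= 08:35? ✓; start 08:00 < 22:10? ✓; end 14:15 <= 18:10? ✓ → yes.
Result: audit, load_test, snapshot.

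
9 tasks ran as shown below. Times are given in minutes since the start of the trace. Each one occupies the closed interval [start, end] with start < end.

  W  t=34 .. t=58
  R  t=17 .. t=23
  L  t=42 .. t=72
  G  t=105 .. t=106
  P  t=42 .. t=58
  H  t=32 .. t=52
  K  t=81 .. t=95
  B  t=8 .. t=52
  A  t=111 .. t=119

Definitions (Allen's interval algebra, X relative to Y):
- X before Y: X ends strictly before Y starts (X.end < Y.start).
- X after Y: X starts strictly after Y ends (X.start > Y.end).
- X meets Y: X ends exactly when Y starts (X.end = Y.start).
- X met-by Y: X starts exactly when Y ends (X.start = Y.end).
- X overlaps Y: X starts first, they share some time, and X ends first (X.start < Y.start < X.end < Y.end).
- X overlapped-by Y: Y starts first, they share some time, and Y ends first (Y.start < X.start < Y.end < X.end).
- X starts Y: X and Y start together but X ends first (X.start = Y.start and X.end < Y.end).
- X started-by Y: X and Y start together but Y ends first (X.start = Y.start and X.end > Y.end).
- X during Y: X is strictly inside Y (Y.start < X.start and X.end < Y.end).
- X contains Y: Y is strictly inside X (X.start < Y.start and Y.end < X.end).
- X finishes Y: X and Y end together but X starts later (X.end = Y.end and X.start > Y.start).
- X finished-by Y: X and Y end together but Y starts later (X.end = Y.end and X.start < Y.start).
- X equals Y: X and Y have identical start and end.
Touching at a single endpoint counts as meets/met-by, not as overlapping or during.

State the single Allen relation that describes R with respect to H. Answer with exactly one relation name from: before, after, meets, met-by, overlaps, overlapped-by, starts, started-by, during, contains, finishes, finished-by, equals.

before

R = [t=17, t=23]; H = [t=32, t=52].
Compare endpoints: R.start < H.start, R.start < H.end, R.end < H.start, R.end < H.end.
That pattern is 'before'.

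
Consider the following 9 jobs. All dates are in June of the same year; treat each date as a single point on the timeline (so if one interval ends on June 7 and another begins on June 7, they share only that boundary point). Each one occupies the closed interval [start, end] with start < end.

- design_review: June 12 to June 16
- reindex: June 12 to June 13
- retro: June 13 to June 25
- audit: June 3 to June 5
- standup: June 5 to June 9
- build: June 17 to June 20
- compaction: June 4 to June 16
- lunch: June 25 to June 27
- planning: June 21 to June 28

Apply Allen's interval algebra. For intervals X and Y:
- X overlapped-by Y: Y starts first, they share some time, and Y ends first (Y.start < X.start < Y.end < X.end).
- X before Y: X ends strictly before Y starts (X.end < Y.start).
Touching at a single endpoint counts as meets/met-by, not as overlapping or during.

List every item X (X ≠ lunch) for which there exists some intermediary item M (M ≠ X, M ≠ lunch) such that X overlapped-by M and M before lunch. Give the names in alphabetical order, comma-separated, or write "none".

Target lunch = [June 25, June 27].
Intermediaries M with M before lunch: audit, build, compaction, design_review, reindex, standup.
Via audit — items with X overlapped-by audit: compaction.
Via build — items with X overlapped-by build: none.
Via compaction — items with X overlapped-by compaction: retro.
Via design_review — items with X overlapped-by design_review: retro.
Via reindex — items with X overlapped-by reindex: none.
Via standup — items with X overlapped-by standup: none.
Union: compaction, retro.

compaction, retro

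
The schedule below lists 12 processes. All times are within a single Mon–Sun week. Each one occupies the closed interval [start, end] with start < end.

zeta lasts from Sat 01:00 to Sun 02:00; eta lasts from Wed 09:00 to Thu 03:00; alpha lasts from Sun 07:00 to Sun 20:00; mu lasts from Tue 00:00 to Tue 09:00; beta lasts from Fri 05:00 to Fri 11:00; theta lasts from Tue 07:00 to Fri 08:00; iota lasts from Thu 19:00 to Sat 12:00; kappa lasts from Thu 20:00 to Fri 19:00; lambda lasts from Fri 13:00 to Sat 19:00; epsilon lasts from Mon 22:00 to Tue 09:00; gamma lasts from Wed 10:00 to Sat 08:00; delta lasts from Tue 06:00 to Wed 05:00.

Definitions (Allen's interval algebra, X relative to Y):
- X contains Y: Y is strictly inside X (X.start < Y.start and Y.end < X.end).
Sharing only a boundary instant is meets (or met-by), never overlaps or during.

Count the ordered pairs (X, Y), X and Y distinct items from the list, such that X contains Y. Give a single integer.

Checking all 132 ordered pairs for relation 'contains'; matching pairs in alphabetical order:
(gamma, beta): gamma contains beta ✓
(gamma, kappa): gamma contains kappa ✓
(iota, beta): iota contains beta ✓
(iota, kappa): iota contains kappa ✓
(kappa, beta): kappa contains beta ✓
(theta, eta): theta contains eta ✓
Count: 6.

6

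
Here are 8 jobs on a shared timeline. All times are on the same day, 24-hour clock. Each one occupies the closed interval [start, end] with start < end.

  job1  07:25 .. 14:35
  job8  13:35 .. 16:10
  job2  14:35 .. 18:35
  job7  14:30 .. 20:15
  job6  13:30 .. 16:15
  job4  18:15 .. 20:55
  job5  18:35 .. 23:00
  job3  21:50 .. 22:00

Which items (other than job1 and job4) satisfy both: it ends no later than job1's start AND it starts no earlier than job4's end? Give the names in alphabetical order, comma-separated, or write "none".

Conditions: its end is no later than job1's start (X.end <= 07:25) AND its start is no earlier than job4's end (X.start >= 20:55).
job2: end 18:35 <= 07:25? ✗; start 14:35 >= 20:55? ✗ → no.
job3: end 22:00 <= 07:25? ✗; start 21:50 >= 20:55? ✓ → no.
job5: end 23:00 <= 07:25? ✗; start 18:35 >= 20:55? ✗ → no.
job6: end 16:15 <= 07:25? ✗; start 13:30 >= 20:55? ✗ → no.
job7: end 20:15 <= 07:25? ✗; start 14:30 >= 20:55? ✗ → no.
job8: end 16:10 <= 07:25? ✗; start 13:35 >= 20:55? ✗ → no.
Result: none.

none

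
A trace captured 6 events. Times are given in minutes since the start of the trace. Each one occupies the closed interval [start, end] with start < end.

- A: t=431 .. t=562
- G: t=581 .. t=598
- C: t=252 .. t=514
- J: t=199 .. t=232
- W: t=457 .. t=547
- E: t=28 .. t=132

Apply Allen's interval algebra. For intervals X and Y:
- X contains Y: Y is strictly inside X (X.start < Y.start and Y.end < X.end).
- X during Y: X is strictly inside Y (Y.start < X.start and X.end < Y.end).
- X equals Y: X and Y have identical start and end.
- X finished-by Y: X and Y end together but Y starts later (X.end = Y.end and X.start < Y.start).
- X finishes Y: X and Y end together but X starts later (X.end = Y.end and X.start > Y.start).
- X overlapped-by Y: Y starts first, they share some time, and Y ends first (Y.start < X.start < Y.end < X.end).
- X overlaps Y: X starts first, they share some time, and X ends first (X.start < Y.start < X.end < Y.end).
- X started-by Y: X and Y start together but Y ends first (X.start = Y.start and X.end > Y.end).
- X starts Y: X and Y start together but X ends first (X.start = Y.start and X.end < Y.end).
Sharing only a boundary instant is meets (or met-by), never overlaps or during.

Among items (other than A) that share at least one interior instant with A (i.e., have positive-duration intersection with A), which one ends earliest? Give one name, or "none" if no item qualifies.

Target A = [t=431, t=562].
C [t=252, t=514] → overlaps → candidate.
E [t=28, t=132] → before → excluded.
G [t=581, t=598] → after → excluded.
J [t=199, t=232] → before → excluded.
W [t=457, t=547] → during → candidate.
Among candidates, earliest end is t=514 → C.

C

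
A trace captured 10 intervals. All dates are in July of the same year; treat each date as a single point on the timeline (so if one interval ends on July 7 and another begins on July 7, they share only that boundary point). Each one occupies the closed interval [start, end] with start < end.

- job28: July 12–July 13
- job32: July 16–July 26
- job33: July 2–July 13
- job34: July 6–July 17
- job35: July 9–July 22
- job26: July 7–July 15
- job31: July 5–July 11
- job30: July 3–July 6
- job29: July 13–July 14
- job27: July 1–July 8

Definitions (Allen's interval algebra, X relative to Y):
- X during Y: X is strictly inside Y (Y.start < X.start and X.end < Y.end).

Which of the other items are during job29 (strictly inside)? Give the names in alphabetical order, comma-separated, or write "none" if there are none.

Target job29 = [July 13, July 14].
job26 [July 7, July 15] → contains → no.
job27 [July 1, July 8] → before → no.
job28 [July 12, July 13] → meets → no.
job30 [July 3, July 6] → before → no.
job31 [July 5, July 11] → before → no.
job32 [July 16, July 26] → after → no.
job33 [July 2, July 13] → meets → no.
job34 [July 6, July 17] → contains → no.
job35 [July 9, July 22] → contains → no.
Result: none.

none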